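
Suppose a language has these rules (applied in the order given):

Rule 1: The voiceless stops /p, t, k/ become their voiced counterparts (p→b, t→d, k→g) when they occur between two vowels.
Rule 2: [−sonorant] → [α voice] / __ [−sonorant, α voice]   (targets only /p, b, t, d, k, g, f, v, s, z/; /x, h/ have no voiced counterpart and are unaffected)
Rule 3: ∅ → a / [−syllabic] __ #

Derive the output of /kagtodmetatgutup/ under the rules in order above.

kaktodmedadgudupa

Rule 1 (intervocalic voicing): /t/ is a voiceless stop between vowels /e/ and /a/, so it voices to [d]. /t/ is a voiceless stop between vowels /u/ and /u/, so it voices to [d]. /kagtodmetatgutup/ → kagtodmedatgudup.
Rule 2 (regressive voicing assimilation): /g/ precedes the voiceless obstruent /t/, so it devoices to [k] by assimilation. /t/ precedes the voiced obstruent /g/, so it voices to [d] by assimilation. /kagtodmedatgudup/ → kaktodmedadgudup.
Rule 3 (final a-epenthesis): the form ends in the consonant /p/, so [a] is inserted word-finally. /kaktodmedadgudup/ → kaktodmedadgudupa.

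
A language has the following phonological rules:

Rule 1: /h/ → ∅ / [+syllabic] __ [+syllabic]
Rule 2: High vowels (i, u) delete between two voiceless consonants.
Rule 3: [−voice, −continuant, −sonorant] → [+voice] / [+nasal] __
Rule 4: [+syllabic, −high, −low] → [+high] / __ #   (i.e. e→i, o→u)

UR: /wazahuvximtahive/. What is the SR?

wazauvximdaivi

Rule 1 (intervocalic h-deletion): /h/ occurs between vowels /a/ and /u/, so it deletes. /h/ occurs between vowels /a/ and /i/, so it deletes. /wazahuvximtahive/ → wazauvximtaive.
Rule 2 (high vowel syncope): no segment meets the environment; /wazauvximtaive/ is unchanged.
Rule 3 (post-nasal voicing): /t/ is a voiceless stop immediately after the nasal /m/, so it voices to [d]. /wazauvximtaive/ → wazauvximdaive.
Rule 4 (final vowel raising): /e/ is a mid vowel in word-final position, so it raises to [i]. /wazauvximdaive/ → wazauvximdaivi.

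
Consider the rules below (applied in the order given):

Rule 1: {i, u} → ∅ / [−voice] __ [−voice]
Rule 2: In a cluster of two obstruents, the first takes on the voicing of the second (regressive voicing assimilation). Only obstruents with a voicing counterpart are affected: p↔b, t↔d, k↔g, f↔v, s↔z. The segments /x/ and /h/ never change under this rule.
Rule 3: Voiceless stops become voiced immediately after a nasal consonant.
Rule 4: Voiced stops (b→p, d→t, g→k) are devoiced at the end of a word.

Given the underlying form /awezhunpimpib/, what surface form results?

Rule 1 (high vowel syncope): no segment meets the environment; /awezhunpimpib/ is unchanged.
Rule 2 (regressive voicing assimilation): /z/ precedes the voiceless obstruent /h/, so it devoices to [s] by assimilation. /awezhunpimpib/ → aweshunpimpib.
Rule 3 (post-nasal voicing): /p/ is a voiceless stop immediately after the nasal /n/, so it voices to [b]. /p/ is a voiceless stop immediately after the nasal /m/, so it voices to [b]. /aweshunpimpib/ → aweshunbimbib.
Rule 4 (final devoicing): /b/ is a voiced stop in word-final position, so it devoices to [p]. /aweshunbimbib/ → aweshunbimbip.

aweshunbimbip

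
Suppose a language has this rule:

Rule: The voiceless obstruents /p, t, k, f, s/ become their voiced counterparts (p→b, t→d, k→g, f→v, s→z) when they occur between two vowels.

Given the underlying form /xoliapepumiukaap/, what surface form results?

/p/ is a voiceless obstruent between vowels /a/ and /e/, so it voices to [b].
/p/ is a voiceless obstruent between vowels /e/ and /u/, so it voices to [b].
/k/ is a voiceless obstruent between vowels /u/ and /a/, so it voices to [g].
The other instance of /p/ does not occur in the required environment and remains unchanged.
Surface form: [xoliabebumiugaap].

xoliabebumiugaap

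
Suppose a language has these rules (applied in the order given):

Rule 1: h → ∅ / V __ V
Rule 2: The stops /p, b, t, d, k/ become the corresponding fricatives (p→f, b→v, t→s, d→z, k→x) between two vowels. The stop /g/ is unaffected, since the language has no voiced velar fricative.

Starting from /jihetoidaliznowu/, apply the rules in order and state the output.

jiesoizaliznowu

Rule 1 (intervocalic h-deletion): /h/ occurs between vowels /i/ and /e/, so it deletes. /jihetoidaliznowu/ → jietoidaliznowu.
Rule 2 (intervocalic spirantization): /t/ is a stop between vowels /e/ and /o/, so it spirantizes to the fricative [s]. /d/ is a stop between vowels /i/ and /a/, so it spirantizes to the fricative [z]. /jietoidaliznowu/ → jiesoizaliznowu.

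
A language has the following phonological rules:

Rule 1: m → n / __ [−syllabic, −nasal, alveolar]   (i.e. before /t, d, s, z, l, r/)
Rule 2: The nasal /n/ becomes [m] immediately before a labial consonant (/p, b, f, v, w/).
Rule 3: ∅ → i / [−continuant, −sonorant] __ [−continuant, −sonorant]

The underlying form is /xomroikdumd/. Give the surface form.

xonroikidund

Rule 1 (nasal place assimilation): /m/ precedes the alveolar consonant /r/, so it assimilates in place to [n]. /m/ precedes the alveolar consonant /d/, so it assimilates in place to [n]. /xomroikdumd/ → xonroikdund.
Rule 2 (nasal place assimilation): no segment meets the environment; /xonroikdund/ is unchanged.
Rule 3 (stop-cluster i-epenthesis): /k/ and /d/ form a stop–stop cluster, so [i] is inserted between them. /xonroikdund/ → xonroikidund.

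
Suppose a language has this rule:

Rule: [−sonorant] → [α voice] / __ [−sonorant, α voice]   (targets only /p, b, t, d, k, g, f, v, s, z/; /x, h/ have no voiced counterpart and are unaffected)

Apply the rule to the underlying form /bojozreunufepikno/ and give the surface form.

No segment of /bojozreunufepikno/ meets the structural description of the rule, so the form surfaces unchanged.

bojozreunufepikno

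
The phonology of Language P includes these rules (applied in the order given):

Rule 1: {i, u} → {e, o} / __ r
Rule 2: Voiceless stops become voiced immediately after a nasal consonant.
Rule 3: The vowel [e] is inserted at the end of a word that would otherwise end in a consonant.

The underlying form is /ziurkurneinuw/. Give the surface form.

ziorkorneinuwe

Rule 1 (pre-rhotic lowering): /u/ is a high vowel immediately before /r/, so it lowers to [o]. /u/ is a high vowel immediately before /r/, so it lowers to [o]. /ziurkurneinuw/ → ziorkorneinuw.
Rule 2 (post-nasal voicing): no segment meets the environment; /ziorkorneinuw/ is unchanged.
Rule 3 (final e-epenthesis): the form ends in the consonant /w/, so [e] is inserted word-finally. /ziorkorneinuw/ → ziorkorneinuwe.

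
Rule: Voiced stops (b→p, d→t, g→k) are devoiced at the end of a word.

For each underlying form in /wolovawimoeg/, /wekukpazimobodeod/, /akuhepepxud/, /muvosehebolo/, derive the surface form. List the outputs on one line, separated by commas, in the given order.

/wolovawimoeg/: /g/ is a voiced stop in word-final position, so it devoices to [k]. → [wolovawimoek].
/wekukpazimobodeod/: /d/ is a voiced stop in word-final position, so it devoices to [t]. → [wekukpazimobodeot].
/akuhepepxud/: /d/ is a voiced stop in word-final position, so it devoices to [t]. → [akuhepepxut].
/muvosehebolo/: the rule's environment is not met; surfaces unchanged as [muvosehebolo].

wolovawimoek, wekukpazimobodeot, akuhepepxut, muvosehebolo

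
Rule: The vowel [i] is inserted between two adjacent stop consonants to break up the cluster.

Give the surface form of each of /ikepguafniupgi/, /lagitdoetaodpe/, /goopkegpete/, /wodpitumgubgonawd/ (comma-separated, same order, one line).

ikepiguafniupigi, lagitidoetaodipe, goopikegipete, wodipitumgubigonawd

/ikepguafniupgi/: /p/ and /g/ form a stop–stop cluster, so [i] is inserted between them. /p/ and /g/ form a stop–stop cluster, so [i] is inserted between them. → [ikepiguafniupigi].
/lagitdoetaodpe/: /t/ and /d/ form a stop–stop cluster, so [i] is inserted between them. /d/ and /p/ form a stop–stop cluster, so [i] is inserted between them. → [lagitidoetaodipe].
/goopkegpete/: /p/ and /k/ form a stop–stop cluster, so [i] is inserted between them. /g/ and /p/ form a stop–stop cluster, so [i] is inserted between them. → [goopikegipete].
/wodpitumgubgonawd/: /d/ and /p/ form a stop–stop cluster, so [i] is inserted between them. /b/ and /g/ form a stop–stop cluster, so [i] is inserted between them. → [wodipitumgubigonawd].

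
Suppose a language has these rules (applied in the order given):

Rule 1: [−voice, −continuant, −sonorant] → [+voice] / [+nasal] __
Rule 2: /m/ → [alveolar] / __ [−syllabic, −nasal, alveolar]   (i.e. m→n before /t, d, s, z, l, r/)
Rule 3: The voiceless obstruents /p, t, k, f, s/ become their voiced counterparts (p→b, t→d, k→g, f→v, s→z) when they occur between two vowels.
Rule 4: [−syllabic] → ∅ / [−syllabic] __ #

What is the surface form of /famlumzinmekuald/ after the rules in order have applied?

Rule 1 (post-nasal voicing): no segment meets the environment; /famlumzinmekuald/ is unchanged.
Rule 2 (nasal place assimilation): /m/ precedes the alveolar consonant /l/, so it assimilates in place to [n]. /m/ precedes the alveolar consonant /z/, so it assimilates in place to [n]. /famlumzinmekuald/ → fanlunzinmekuald.
Rule 3 (intervocalic voicing): /k/ is a voiceless obstruent between vowels /e/ and /u/, so it voices to [g]. /fanlunzinmekuald/ → fanlunzinmeguald.
Rule 4 (final cluster simplification): /d/ is the second consonant of a word-final cluster /ld/, so it deletes. /fanlunzinmeguald/ → fanlunzinmegual.

fanlunzinmegual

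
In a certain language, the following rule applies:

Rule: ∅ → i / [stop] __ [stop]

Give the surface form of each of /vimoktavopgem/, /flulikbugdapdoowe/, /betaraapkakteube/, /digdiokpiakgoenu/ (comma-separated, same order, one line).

vimokitavopigem, flulikibugidapidoowe, betaraapikakiteube, digidiokipiakigoenu

/vimoktavopgem/: /k/ and /t/ form a stop–stop cluster, so [i] is inserted between them. /p/ and /g/ form a stop–stop cluster, so [i] is inserted between them. → [vimokitavopigem].
/flulikbugdapdoowe/: /k/ and /b/ form a stop–stop cluster, so [i] is inserted between them. /g/ and /d/ form a stop–stop cluster, so [i] is inserted between them. /p/ and /d/ form a stop–stop cluster, so [i] is inserted between them. → [flulikibugidapidoowe].
/betaraapkakteube/: /p/ and /k/ form a stop–stop cluster, so [i] is inserted between them. /k/ and /t/ form a stop–stop cluster, so [i] is inserted between them. → [betaraapikakiteube].
/digdiokpiakgoenu/: /g/ and /d/ form a stop–stop cluster, so [i] is inserted between them. /k/ and /p/ form a stop–stop cluster, so [i] is inserted between them. /k/ and /g/ form a stop–stop cluster, so [i] is inserted between them. → [digidiokipiakigoenu].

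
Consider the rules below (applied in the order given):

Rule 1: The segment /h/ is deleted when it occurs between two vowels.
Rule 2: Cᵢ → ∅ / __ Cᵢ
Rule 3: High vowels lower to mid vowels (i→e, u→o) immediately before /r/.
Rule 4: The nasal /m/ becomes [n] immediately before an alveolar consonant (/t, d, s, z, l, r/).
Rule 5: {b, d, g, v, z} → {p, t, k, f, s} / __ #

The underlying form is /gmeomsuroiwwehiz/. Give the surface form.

gmeonsoroiweis

Rule 1 (intervocalic h-deletion): /h/ occurs between vowels /e/ and /i/, so it deletes. /gmeomsuroiwwehiz/ → gmeomsuroiwweiz.
Rule 2 (degemination): /ww/ is a geminate; the first /w/ deletes. /gmeomsuroiwweiz/ → gmeomsuroiweiz.
Rule 3 (pre-rhotic lowering): /u/ is a high vowel immediately before /r/, so it lowers to [o]. /gmeomsuroiweiz/ → gmeomsoroiweiz.
Rule 4 (nasal place assimilation): /m/ precedes the alveolar consonant /s/, so it assimilates in place to [n]. /gmeomsoroiweiz/ → gmeonsoroiweiz.
Rule 5 (final devoicing): /z/ is a voiced obstruent in word-final position, so it devoices to [s]. /gmeonsoroiweiz/ → gmeonsoroiweis.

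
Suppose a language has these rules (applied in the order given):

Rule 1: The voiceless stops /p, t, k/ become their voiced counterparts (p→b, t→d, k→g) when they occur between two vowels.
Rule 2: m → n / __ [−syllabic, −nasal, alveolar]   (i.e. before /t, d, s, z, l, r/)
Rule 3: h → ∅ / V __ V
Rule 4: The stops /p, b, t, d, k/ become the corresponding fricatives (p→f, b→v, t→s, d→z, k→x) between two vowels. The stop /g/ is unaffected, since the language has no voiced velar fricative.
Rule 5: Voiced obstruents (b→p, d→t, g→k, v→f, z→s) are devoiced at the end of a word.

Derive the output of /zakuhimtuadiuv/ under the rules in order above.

zaguintuaziuf

Rule 1 (intervocalic voicing): /k/ is a voiceless stop between vowels /a/ and /u/, so it voices to [g]. /zakuhimtuadiuv/ → zaguhimtuadiuv.
Rule 2 (nasal place assimilation): /m/ precedes the alveolar consonant /t/, so it assimilates in place to [n]. /zaguhimtuadiuv/ → zaguhintuadiuv.
Rule 3 (intervocalic h-deletion): /h/ occurs between vowels /u/ and /i/, so it deletes. /zaguhintuadiuv/ → zaguintuadiuv.
Rule 4 (intervocalic spirantization): /d/ is a stop between vowels /a/ and /i/, so it spirantizes to the fricative [z]. /zaguintuadiuv/ → zaguintuaziuv.
Rule 5 (final devoicing): /v/ is a voiced obstruent in word-final position, so it devoices to [f]. /zaguintuaziuv/ → zaguintuaziuf.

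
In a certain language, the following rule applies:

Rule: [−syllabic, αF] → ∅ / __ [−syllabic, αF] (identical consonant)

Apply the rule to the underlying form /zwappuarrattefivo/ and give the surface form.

/pp/ is a geminate; the first /p/ deletes.
/rr/ is a geminate; the first /r/ deletes.
/tt/ is a geminate; the first /t/ deletes.
The other instances of /z/, /w/, /p/, /r/, /t/, /f/, /v/ do not occur in the required environment and remain unchanged.
Surface form: [zwapuaratefivo].

zwapuaratefivo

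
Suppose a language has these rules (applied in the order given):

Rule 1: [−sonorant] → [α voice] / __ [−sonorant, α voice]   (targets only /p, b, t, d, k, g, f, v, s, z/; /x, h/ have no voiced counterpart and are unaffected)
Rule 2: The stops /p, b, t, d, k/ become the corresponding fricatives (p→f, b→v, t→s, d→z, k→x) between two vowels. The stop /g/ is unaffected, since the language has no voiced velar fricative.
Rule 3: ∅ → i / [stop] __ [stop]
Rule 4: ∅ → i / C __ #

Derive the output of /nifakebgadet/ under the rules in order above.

Rule 1 (regressive voicing assimilation): no segment meets the environment; /nifakebgadet/ is unchanged.
Rule 2 (intervocalic spirantization): /k/ is a stop between vowels /a/ and /e/, so it spirantizes to the fricative [x]. /d/ is a stop between vowels /a/ and /e/, so it spirantizes to the fricative [z]. /nifakebgadet/ → nifaxebgazet.
Rule 3 (stop-cluster i-epenthesis): /b/ and /g/ form a stop–stop cluster, so [i] is inserted between them. /nifaxebgazet/ → nifaxebigazet.
Rule 4 (final i-epenthesis): the form ends in the consonant /t/, so [i] is inserted word-finally. /nifaxebigazet/ → nifaxebigazeti.

nifaxebigazeti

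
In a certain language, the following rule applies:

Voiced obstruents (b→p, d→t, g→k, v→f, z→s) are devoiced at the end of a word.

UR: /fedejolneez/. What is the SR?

/z/ is a voiced obstruent in word-final position, so it devoices to [s].
The other instance of /d/ does not occur in the required environment and remains unchanged.
Surface form: [fedejolnees].

fedejolnees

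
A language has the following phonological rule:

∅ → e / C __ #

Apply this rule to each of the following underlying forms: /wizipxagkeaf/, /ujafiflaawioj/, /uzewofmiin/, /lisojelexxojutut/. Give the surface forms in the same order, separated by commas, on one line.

wizipxagkeafe, ujafiflaawioje, uzewofmiine, lisojelexxojutute

/wizipxagkeaf/: the form ends in the consonant /f/, so [e] is inserted word-finally. → [wizipxagkeafe].
/ujafiflaawioj/: the form ends in the consonant /j/, so [e] is inserted word-finally. → [ujafiflaawioje].
/uzewofmiin/: the form ends in the consonant /n/, so [e] is inserted word-finally. → [uzewofmiine].
/lisojelexxojutut/: the form ends in the consonant /t/, so [e] is inserted word-finally. → [lisojelexxojutute].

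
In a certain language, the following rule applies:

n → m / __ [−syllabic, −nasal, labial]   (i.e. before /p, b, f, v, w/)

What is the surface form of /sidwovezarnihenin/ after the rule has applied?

No segment of /sidwovezarnihenin/ meets the structural description of the rule, so the form surfaces unchanged.

sidwovezarnihenin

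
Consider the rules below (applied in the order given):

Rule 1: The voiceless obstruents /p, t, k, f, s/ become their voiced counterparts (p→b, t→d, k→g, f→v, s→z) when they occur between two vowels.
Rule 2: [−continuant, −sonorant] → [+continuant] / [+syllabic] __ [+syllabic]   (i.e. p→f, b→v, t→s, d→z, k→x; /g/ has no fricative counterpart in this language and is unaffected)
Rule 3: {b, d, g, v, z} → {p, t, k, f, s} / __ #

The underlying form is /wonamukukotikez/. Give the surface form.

wonamugugoziges

Rule 1 (intervocalic voicing): /k/ is a voiceless obstruent between vowels /u/ and /u/, so it voices to [g]. /k/ is a voiceless obstruent between vowels /u/ and /o/, so it voices to [g]. /t/ is a voiceless obstruent between vowels /o/ and /i/, so it voices to [d]. /k/ is a voiceless obstruent between vowels /i/ and /e/, so it voices to [g]. /wonamukukotikez/ → wonamugugodigez.
Rule 2 (intervocalic spirantization): /d/ is a stop between vowels /o/ and /i/, so it spirantizes to the fricative [z]. /wonamugugodigez/ → wonamugugozigez.
Rule 3 (final devoicing): /z/ is a voiced obstruent in word-final position, so it devoices to [s]. /wonamugugozigez/ → wonamugugoziges.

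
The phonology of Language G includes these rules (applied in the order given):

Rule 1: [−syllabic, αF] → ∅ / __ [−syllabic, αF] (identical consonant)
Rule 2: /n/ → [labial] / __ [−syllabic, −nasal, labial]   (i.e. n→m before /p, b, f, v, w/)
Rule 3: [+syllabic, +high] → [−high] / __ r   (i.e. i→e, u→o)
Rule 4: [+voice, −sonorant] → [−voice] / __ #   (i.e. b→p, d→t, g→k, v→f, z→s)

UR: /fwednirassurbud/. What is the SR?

fwednerasorbut

Rule 1 (degemination): /ss/ is a geminate; the first /s/ deletes. /fwednirassurbud/ → fwednirasurbud.
Rule 2 (nasal place assimilation): no segment meets the environment; /fwednirasurbud/ is unchanged.
Rule 3 (pre-rhotic lowering): /i/ is a high vowel immediately before /r/, so it lowers to [e]. /u/ is a high vowel immediately before /r/, so it lowers to [o]. /fwednirasurbud/ → fwednerasorbud.
Rule 4 (final devoicing): /d/ is a voiced obstruent in word-final position, so it devoices to [t]. /fwednerasorbud/ → fwednerasorbut.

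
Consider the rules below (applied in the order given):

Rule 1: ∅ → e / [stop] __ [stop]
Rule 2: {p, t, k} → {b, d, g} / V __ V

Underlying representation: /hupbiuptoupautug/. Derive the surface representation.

Rule 1 (stop-cluster e-epenthesis): /p/ and /b/ form a stop–stop cluster, so [e] is inserted between them. /p/ and /t/ form a stop–stop cluster, so [e] is inserted between them. /hupbiuptoupautug/ → hupebiupetoupautug.
Rule 2 (intervocalic voicing): /p/ is a voiceless stop between vowels /u/ and /e/, so it voices to [b]. /p/ is a voiceless stop between vowels /u/ and /e/, so it voices to [b]. /t/ is a voiceless stop between vowels /e/ and /o/, so it voices to [d]. /p/ is a voiceless stop between vowels /u/ and /a/, so it voices to [b]. /t/ is a voiceless stop between vowels /u/ and /u/, so it voices to [d]. /hupebiupetoupautug/ → hubebiubedoubaudug.

hubebiubedoubaudug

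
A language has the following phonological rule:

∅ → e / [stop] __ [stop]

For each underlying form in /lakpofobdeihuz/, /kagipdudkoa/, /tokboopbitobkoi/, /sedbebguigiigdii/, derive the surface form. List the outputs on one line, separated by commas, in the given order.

lakepofobedeihuz, kagipedudekoa, tokeboopebitobekoi, sedebebeguigiigedii

/lakpofobdeihuz/: /k/ and /p/ form a stop–stop cluster, so [e] is inserted between them. /b/ and /d/ form a stop–stop cluster, so [e] is inserted between them. → [lakepofobedeihuz].
/kagipdudkoa/: /p/ and /d/ form a stop–stop cluster, so [e] is inserted between them. /d/ and /k/ form a stop–stop cluster, so [e] is inserted between them. → [kagipedudekoa].
/tokboopbitobkoi/: /k/ and /b/ form a stop–stop cluster, so [e] is inserted between them. /p/ and /b/ form a stop–stop cluster, so [e] is inserted between them. /b/ and /k/ form a stop–stop cluster, so [e] is inserted between them. → [tokeboopebitobekoi].
/sedbebguigiigdii/: /d/ and /b/ form a stop–stop cluster, so [e] is inserted between them. /b/ and /g/ form a stop–stop cluster, so [e] is inserted between them. /g/ and /d/ form a stop–stop cluster, so [e] is inserted between them. → [sedebebeguigiigedii].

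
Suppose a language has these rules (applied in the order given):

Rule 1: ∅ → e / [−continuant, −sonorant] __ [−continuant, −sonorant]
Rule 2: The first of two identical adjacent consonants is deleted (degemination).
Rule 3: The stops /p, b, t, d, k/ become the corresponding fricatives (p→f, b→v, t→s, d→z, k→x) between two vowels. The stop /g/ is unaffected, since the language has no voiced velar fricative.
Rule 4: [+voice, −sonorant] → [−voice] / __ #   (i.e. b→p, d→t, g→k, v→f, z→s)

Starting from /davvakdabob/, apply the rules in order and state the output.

Rule 1 (stop-cluster e-epenthesis): /k/ and /d/ form a stop–stop cluster, so [e] is inserted between them. /davvakdabob/ → davvakedabob.
Rule 2 (degemination): /vv/ is a geminate; the first /v/ deletes. /davvakedabob/ → davakedabob.
Rule 3 (intervocalic spirantization): /k/ is a stop between vowels /a/ and /e/, so it spirantizes to the fricative [x]. /d/ is a stop between vowels /e/ and /a/, so it spirantizes to the fricative [z]. /b/ is a stop between vowels /a/ and /o/, so it spirantizes to the fricative [v]. /davakedabob/ → davaxezavob.
Rule 4 (final devoicing): /b/ is a voiced obstruent in word-final position, so it devoices to [p]. /davaxezavob/ → davaxezavop.

davaxezavop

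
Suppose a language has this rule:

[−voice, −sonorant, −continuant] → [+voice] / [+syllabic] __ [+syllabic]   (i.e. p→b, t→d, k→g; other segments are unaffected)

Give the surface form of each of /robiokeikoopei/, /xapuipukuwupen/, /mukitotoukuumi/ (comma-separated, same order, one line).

robiogeigoobei, xabuibuguwuben, mugidodouguumi

/robiokeikoopei/: /k/ is a voiceless stop between vowels /o/ and /e/, so it voices to [g]. /k/ is a voiceless stop between vowels /i/ and /o/, so it voices to [g]. /p/ is a voiceless stop between vowels /o/ and /e/, so it voices to [b]. → [robiogeigoobei].
/xapuipukuwupen/: /p/ is a voiceless stop between vowels /a/ and /u/, so it voices to [b]. /p/ is a voiceless stop between vowels /i/ and /u/, so it voices to [b]. /k/ is a voiceless stop between vowels /u/ and /u/, so it voices to [g]. /p/ is a voiceless stop between vowels /u/ and /e/, so it voices to [b]. → [xabuibuguwuben].
/mukitotoukuumi/: /k/ is a voiceless stop between vowels /u/ and /i/, so it voices to [g]. /t/ is a voiceless stop between vowels /i/ and /o/, so it voices to [d]. /t/ is a voiceless stop between vowels /o/ and /o/, so it voices to [d]. /k/ is a voiceless stop between vowels /u/ and /u/, so it voices to [g]. → [mugidodouguumi].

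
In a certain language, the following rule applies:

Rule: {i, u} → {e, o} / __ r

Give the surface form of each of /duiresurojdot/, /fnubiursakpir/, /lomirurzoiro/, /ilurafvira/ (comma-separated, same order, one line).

/duiresurojdot/: /i/ is a high vowel immediately before /r/, so it lowers to [e]. /u/ is a high vowel immediately before /r/, so it lowers to [o]. → [dueresorojdot].
/fnubiursakpir/: /u/ is a high vowel immediately before /r/, so it lowers to [o]. /i/ is a high vowel immediately before /r/, so it lowers to [e]. → [fnubiorsakper].
/lomirurzoiro/: /i/ is a high vowel immediately before /r/, so it lowers to [e]. /u/ is a high vowel immediately before /r/, so it lowers to [o]. /i/ is a high vowel immediately before /r/, so it lowers to [e]. → [lomerorzoero].
/ilurafvira/: /u/ is a high vowel immediately before /r/, so it lowers to [o]. /i/ is a high vowel immediately before /r/, so it lowers to [e]. → [ilorafvera].

dueresorojdot, fnubiorsakper, lomerorzoero, ilorafvera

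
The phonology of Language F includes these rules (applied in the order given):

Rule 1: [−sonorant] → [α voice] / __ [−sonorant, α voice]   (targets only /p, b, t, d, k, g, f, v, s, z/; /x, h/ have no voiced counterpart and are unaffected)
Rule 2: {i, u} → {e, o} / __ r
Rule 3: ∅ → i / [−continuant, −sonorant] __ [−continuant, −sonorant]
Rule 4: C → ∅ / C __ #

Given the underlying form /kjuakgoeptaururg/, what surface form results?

Rule 1 (regressive voicing assimilation): /k/ precedes the voiced obstruent /g/, so it voices to [g] by assimilation. /kjuakgoeptaururg/ → kjuaggoeptaururg.
Rule 2 (pre-rhotic lowering): /u/ is a high vowel immediately before /r/, so it lowers to [o]. /u/ is a high vowel immediately before /r/, so it lowers to [o]. /kjuaggoeptaururg/ → kjuaggoeptaororg.
Rule 3 (stop-cluster i-epenthesis): /g/ and /g/ form a stop–stop cluster, so [i] is inserted between them. /p/ and /t/ form a stop–stop cluster, so [i] is inserted between them. /kjuaggoeptaororg/ → kjuagigoepitaororg.
Rule 4 (final cluster simplification): /g/ is the second consonant of a word-final cluster /rg/, so it deletes. /kjuagigoepitaororg/ → kjuagigoepitaoror.

kjuagigoepitaoror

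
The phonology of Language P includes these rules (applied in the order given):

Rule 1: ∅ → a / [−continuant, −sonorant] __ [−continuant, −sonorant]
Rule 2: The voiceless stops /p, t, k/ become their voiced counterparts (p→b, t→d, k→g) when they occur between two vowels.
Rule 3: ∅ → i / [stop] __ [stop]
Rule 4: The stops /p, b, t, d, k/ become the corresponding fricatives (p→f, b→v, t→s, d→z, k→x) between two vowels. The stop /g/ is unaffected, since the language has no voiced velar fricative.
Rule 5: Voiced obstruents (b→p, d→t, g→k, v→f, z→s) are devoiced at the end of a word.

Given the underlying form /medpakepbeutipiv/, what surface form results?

Rule 1 (stop-cluster a-epenthesis): /d/ and /p/ form a stop–stop cluster, so [a] is inserted between them. /p/ and /b/ form a stop–stop cluster, so [a] is inserted between them. /medpakepbeutipiv/ → medapakepabeutipiv.
Rule 2 (intervocalic voicing): /p/ is a voiceless stop between vowels /a/ and /a/, so it voices to [b]. /k/ is a voiceless stop between vowels /a/ and /e/, so it voices to [g]. /p/ is a voiceless stop between vowels /e/ and /a/, so it voices to [b]. /t/ is a voiceless stop between vowels /u/ and /i/, so it voices to [d]. /p/ is a voiceless stop between vowels /i/ and /i/, so it voices to [b]. /medapakepabeutipiv/ → medabagebabeudibiv.
Rule 3 (stop-cluster i-epenthesis): no segment meets the environment; /medabagebabeudibiv/ is unchanged.
Rule 4 (intervocalic spirantization): /d/ is a stop between vowels /e/ and /a/, so it spirantizes to the fricative [z]. /b/ is a stop between vowels /a/ and /a/, so it spirantizes to the fricative [v]. /b/ is a stop between vowels /e/ and /a/, so it spirantizes to the fricative [v]. /b/ is a stop between vowels /a/ and /e/, so it spirantizes to the fricative [v]. /d/ is a stop between vowels /u/ and /i/, so it spirantizes to the fricative [z]. /b/ is a stop between vowels /i/ and /i/, so it spirantizes to the fricative [v]. /medabagebabeudibiv/ → mezavagevaveuziviv.
Rule 5 (final devoicing): /v/ is a voiced obstruent in word-final position, so it devoices to [f]. /mezavagevaveuziviv/ → mezavagevaveuzivif.

mezavagevaveuzivif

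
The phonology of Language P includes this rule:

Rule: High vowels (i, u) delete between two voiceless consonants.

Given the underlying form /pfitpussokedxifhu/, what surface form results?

pftpssokedxfhu

/i/ is a high vowel flanked by voiceless consonants /f/ and /t/, so it deletes.
/u/ is a high vowel flanked by voiceless consonants /p/ and /s/, so it deletes.
/i/ is a high vowel flanked by voiceless consonants /x/ and /f/, so it deletes.
The other instance of /u/ does not occur in the required environment and remains unchanged.
Surface form: [pftpssokedxfhu].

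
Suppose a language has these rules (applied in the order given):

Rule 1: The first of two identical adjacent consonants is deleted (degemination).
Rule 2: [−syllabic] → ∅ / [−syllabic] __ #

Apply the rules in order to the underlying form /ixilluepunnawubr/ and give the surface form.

ixiluepunawub

Rule 1 (degemination): /ll/ is a geminate; the first /l/ deletes. /nn/ is a geminate; the first /n/ deletes. /ixilluepunnawubr/ → ixiluepunawubr.
Rule 2 (final cluster simplification): /r/ is the second consonant of a word-final cluster /br/, so it deletes. /ixiluepunawubr/ → ixiluepunawub.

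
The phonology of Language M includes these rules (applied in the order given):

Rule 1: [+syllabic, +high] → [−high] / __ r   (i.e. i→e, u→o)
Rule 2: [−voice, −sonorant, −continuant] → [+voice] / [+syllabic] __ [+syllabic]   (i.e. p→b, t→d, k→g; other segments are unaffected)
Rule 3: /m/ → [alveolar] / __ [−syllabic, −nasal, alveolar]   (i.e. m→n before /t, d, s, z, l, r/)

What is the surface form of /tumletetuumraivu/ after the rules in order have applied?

tunlededuunraivu

Rule 1 (pre-rhotic lowering): no segment meets the environment; /tumletetuumraivu/ is unchanged.
Rule 2 (intervocalic voicing): /t/ is a voiceless stop between vowels /e/ and /e/, so it voices to [d]. /t/ is a voiceless stop between vowels /e/ and /u/, so it voices to [d]. /tumletetuumraivu/ → tumlededuumraivu.
Rule 3 (nasal place assimilation): /m/ precedes the alveolar consonant /l/, so it assimilates in place to [n]. /m/ precedes the alveolar consonant /r/, so it assimilates in place to [n]. /tumlededuumraivu/ → tunlededuunraivu.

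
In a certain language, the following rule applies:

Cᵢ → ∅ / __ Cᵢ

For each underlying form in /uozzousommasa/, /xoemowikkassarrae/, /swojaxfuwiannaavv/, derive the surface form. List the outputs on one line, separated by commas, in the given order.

/uozzousommasa/: /zz/ is a geminate; the first /z/ deletes. /mm/ is a geminate; the first /m/ deletes. → [uozousomasa].
/xoemowikkassarrae/: /kk/ is a geminate; the first /k/ deletes. /ss/ is a geminate; the first /s/ deletes. /rr/ is a geminate; the first /r/ deletes. → [xoemowikasarae].
/swojaxfuwiannaavv/: /nn/ is a geminate; the first /n/ deletes. /vv/ is a geminate; the first /v/ deletes. → [swojaxfuwianaav].

uozousomasa, xoemowikasarae, swojaxfuwianaav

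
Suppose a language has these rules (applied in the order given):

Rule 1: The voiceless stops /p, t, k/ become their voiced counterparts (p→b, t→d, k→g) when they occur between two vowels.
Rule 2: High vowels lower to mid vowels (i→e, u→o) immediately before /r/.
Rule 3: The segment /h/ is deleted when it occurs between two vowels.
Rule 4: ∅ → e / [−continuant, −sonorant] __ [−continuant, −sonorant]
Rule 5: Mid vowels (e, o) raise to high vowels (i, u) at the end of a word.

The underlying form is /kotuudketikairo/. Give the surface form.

koduudekedigaeru

Rule 1 (intervocalic voicing): /t/ is a voiceless stop between vowels /o/ and /u/, so it voices to [d]. /t/ is a voiceless stop between vowels /e/ and /i/, so it voices to [d]. /k/ is a voiceless stop between vowels /i/ and /a/, so it voices to [g]. /kotuudketikairo/ → koduudkedigairo.
Rule 2 (pre-rhotic lowering): /i/ is a high vowel immediately before /r/, so it lowers to [e]. /koduudkedigairo/ → koduudkedigaero.
Rule 3 (intervocalic h-deletion): no segment meets the environment; /koduudkedigaero/ is unchanged.
Rule 4 (stop-cluster e-epenthesis): /d/ and /k/ form a stop–stop cluster, so [e] is inserted between them. /koduudkedigaero/ → koduudekedigaero.
Rule 5 (final vowel raising): /o/ is a mid vowel in word-final position, so it raises to [u]. /koduudekedigaero/ → koduudekedigaeru.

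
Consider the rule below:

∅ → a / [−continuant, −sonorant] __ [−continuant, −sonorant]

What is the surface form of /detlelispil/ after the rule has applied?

detlelispil

No segment of /detlelispil/ meets the structural description of the rule, so the form surfaces unchanged.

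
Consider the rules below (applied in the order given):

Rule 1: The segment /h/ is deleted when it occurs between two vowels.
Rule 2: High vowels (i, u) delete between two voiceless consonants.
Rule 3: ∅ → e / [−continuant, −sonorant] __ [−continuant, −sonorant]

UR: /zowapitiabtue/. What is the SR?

zowapetiabetue

Rule 1 (intervocalic h-deletion): no segment meets the environment; /zowapitiabtue/ is unchanged.
Rule 2 (high vowel syncope): /i/ is a high vowel flanked by voiceless consonants /p/ and /t/, so it deletes. /zowapitiabtue/ → zowaptiabtue.
Rule 3 (stop-cluster e-epenthesis): /p/ and /t/ form a stop–stop cluster, so [e] is inserted between them. /b/ and /t/ form a stop–stop cluster, so [e] is inserted between them. /zowaptiabtue/ → zowapetiabetue.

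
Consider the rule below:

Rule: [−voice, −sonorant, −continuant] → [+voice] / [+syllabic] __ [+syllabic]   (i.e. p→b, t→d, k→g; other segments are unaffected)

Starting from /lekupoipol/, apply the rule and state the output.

/k/ is a voiceless stop between vowels /e/ and /u/, so it voices to [g].
/p/ is a voiceless stop between vowels /u/ and /o/, so it voices to [b].
/p/ is a voiceless stop between vowels /i/ and /o/, so it voices to [b].
Surface form: [leguboibol].

leguboibol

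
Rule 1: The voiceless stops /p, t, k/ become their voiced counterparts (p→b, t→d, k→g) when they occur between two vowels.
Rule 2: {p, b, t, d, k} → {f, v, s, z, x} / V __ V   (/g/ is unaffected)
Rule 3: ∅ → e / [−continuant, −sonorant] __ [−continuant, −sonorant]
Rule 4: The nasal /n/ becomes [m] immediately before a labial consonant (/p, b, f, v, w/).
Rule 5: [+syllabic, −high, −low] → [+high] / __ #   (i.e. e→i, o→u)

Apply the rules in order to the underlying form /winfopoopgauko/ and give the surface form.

Rule 1 (intervocalic voicing): /p/ is a voiceless stop between vowels /o/ and /o/, so it voices to [b]. /k/ is a voiceless stop between vowels /u/ and /o/, so it voices to [g]. /winfopoopgauko/ → winfoboopgaugo.
Rule 2 (intervocalic spirantization): /b/ is a stop between vowels /o/ and /o/, so it spirantizes to the fricative [v]. /winfoboopgaugo/ → winfovoopgaugo.
Rule 3 (stop-cluster e-epenthesis): /p/ and /g/ form a stop–stop cluster, so [e] is inserted between them. /winfovoopgaugo/ → winfovoopegaugo.
Rule 4 (nasal place assimilation): /n/ precedes the labial consonant /f/, so it assimilates in place to [m]. /winfovoopegaugo/ → wimfovoopegaugo.
Rule 5 (final vowel raising): /o/ is a mid vowel in word-final position, so it raises to [u]. /wimfovoopegaugo/ → wimfovoopegaugu.

wimfovoopegaugu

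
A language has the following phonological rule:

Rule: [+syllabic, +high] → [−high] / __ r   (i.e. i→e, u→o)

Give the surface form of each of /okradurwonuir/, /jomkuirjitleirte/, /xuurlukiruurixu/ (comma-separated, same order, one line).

/okradurwonuir/: /u/ is a high vowel immediately before /r/, so it lowers to [o]. /i/ is a high vowel immediately before /r/, so it lowers to [e]. → [okradorwonuer].
/jomkuirjitleirte/: /i/ is a high vowel immediately before /r/, so it lowers to [e]. /i/ is a high vowel immediately before /r/, so it lowers to [e]. → [jomkuerjitleerte].
/xuurlukiruurixu/: /u/ is a high vowel immediately before /r/, so it lowers to [o]. /i/ is a high vowel immediately before /r/, so it lowers to [e]. /u/ is a high vowel immediately before /r/, so it lowers to [o]. → [xuorlukeruorixu].

okradorwonuer, jomkuerjitleerte, xuorlukeruorixu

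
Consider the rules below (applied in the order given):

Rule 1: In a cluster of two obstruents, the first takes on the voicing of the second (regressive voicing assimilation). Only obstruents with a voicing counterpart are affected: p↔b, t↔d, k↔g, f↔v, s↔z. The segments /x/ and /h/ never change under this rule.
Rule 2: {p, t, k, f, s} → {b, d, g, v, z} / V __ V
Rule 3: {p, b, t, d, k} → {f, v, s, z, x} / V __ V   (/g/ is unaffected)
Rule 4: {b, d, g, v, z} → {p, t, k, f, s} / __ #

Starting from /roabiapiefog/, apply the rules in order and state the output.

Rule 1 (regressive voicing assimilation): no segment meets the environment; /roabiapiefog/ is unchanged.
Rule 2 (intervocalic voicing): /p/ is a voiceless obstruent between vowels /a/ and /i/, so it voices to [b]. /f/ is a voiceless obstruent between vowels /e/ and /o/, so it voices to [v]. /roabiapiefog/ → roabiabievog.
Rule 3 (intervocalic spirantization): /b/ is a stop between vowels /a/ and /i/, so it spirantizes to the fricative [v]. /b/ is a stop between vowels /a/ and /i/, so it spirantizes to the fricative [v]. /roabiabievog/ → roaviavievog.
Rule 4 (final devoicing): /g/ is a voiced obstruent in word-final position, so it devoices to [k]. /roaviavievog/ → roaviavievok.

roaviavievok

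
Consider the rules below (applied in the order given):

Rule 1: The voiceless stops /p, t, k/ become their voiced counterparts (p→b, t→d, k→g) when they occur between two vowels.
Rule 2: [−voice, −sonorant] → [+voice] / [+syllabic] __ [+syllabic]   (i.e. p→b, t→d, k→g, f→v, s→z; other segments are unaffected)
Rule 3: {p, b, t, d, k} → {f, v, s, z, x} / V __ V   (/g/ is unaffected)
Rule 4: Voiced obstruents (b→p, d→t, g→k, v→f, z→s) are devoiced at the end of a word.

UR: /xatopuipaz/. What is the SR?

xazovuivas

Rule 1 (intervocalic voicing): /t/ is a voiceless stop between vowels /a/ and /o/, so it voices to [d]. /p/ is a voiceless stop between vowels /o/ and /u/, so it voices to [b]. /p/ is a voiceless stop between vowels /i/ and /a/, so it voices to [b]. /xatopuipaz/ → xadobuibaz.
Rule 2 (intervocalic voicing): no segment meets the environment; /xadobuibaz/ is unchanged.
Rule 3 (intervocalic spirantization): /d/ is a stop between vowels /a/ and /o/, so it spirantizes to the fricative [z]. /b/ is a stop between vowels /o/ and /u/, so it spirantizes to the fricative [v]. /b/ is a stop between vowels /i/ and /a/, so it spirantizes to the fricative [v]. /xadobuibaz/ → xazovuivaz.
Rule 4 (final devoicing): /z/ is a voiced obstruent in word-final position, so it devoices to [s]. /xazovuivaz/ → xazovuivas.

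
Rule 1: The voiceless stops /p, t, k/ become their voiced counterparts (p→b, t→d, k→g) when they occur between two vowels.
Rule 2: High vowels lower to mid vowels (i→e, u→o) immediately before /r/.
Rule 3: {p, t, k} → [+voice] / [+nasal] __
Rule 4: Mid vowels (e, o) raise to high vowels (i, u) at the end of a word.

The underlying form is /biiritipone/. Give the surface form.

Rule 1 (intervocalic voicing): /t/ is a voiceless stop between vowels /i/ and /i/, so it voices to [d]. /p/ is a voiceless stop between vowels /i/ and /o/, so it voices to [b]. /biiritipone/ → biiridibone.
Rule 2 (pre-rhotic lowering): /i/ is a high vowel immediately before /r/, so it lowers to [e]. /biiridibone/ → bieridibone.
Rule 3 (post-nasal voicing): no segment meets the environment; /bieridibone/ is unchanged.
Rule 4 (final vowel raising): /e/ is a mid vowel in word-final position, so it raises to [i]. /bieridibone/ → bieridiboni.

bieridiboni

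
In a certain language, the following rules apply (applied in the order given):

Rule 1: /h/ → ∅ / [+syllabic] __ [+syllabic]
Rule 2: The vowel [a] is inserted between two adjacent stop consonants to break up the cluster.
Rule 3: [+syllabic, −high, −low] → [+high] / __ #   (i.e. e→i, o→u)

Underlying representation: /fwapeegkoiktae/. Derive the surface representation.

Rule 1 (intervocalic h-deletion): no segment meets the environment; /fwapeegkoiktae/ is unchanged.
Rule 2 (stop-cluster a-epenthesis): /g/ and /k/ form a stop–stop cluster, so [a] is inserted between them. /k/ and /t/ form a stop–stop cluster, so [a] is inserted between them. /fwapeegkoiktae/ → fwapeegakoikatae.
Rule 3 (final vowel raising): /e/ is a mid vowel in word-final position, so it raises to [i]. /fwapeegakoikatae/ → fwapeegakoikatai.

fwapeegakoikatai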